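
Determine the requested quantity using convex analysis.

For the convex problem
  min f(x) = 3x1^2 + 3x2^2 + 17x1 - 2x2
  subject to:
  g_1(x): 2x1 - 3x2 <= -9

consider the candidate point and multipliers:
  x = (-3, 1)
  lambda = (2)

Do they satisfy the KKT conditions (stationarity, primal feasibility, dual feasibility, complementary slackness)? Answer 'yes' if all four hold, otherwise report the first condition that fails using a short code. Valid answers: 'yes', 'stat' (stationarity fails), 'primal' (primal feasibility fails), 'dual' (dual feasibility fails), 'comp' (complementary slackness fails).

Gradient of f: grad f(x) = Q x + c = (-1, 4)
Constraint values g_i(x) = a_i^T x - b_i:
  g_1((-3, 1)) = 0
Stationarity residual: grad f(x) + sum_i lambda_i a_i = (3, -2)
  -> stationarity FAILS
Primal feasibility (all g_i <= 0): OK
Dual feasibility (all lambda_i >= 0): OK
Complementary slackness (lambda_i * g_i(x) = 0 for all i): OK

Verdict: the first failing condition is stationarity -> stat.

stat


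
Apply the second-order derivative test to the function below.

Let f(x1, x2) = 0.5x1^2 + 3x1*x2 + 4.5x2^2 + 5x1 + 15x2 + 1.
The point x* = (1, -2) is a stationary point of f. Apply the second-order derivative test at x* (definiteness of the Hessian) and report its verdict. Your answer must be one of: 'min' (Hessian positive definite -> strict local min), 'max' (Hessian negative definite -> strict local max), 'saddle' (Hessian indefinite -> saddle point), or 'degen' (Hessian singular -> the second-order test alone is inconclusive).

Compute the Hessian H = grad^2 f:
  H = [[1, 3], [3, 9]]
Verify stationarity: grad f(x*) = H x* + g = (0, 0).
Eigenvalues of H: 0, 10.
H has a zero eigenvalue (singular; positive semidefinite but not definite), so H is neither positive definite, negative definite, nor indefinite. The second-order test alone is inconclusive -> degen.
(Indeed, f is constant along the null direction of H through x*, so x* is not a strict local extremum.)

degen


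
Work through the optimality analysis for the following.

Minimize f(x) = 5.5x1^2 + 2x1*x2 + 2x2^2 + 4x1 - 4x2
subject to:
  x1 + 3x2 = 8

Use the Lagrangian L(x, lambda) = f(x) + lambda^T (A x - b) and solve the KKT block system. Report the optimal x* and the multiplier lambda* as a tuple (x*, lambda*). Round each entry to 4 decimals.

Form the Lagrangian:
  L(x, lambda) = (1/2) x^T Q x + c^T x + lambda^T (A x - b)
Stationarity (grad_x L = 0): Q x + c + A^T lambda = 0.
Primal feasibility: A x = b.

This gives the KKT block system:
  [ Q   A^T ] [ x     ]   [-c ]
  [ A    0  ] [ lambda ] = [ b ]

Solving the linear system:
  x*      = (-0.7033, 2.9011)
  lambda* = (-2.0659)
  f(x*)   = 1.0549

x* = (-0.7033, 2.9011), lambda* = (-2.0659)


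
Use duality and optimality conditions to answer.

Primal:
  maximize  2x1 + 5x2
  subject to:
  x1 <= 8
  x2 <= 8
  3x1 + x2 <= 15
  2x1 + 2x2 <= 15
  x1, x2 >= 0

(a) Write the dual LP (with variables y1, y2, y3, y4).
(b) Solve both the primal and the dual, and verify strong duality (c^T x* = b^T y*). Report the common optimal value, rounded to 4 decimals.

The standard primal-dual pair for 'max c^T x s.t. A x <= b, x >= 0' is:
  Dual:  min b^T y  s.t.  A^T y >= c,  y >= 0.

So the dual LP is:
  minimize  8y1 + 8y2 + 15y3 + 15y4
  subject to:
    y1 + 3y3 + 2y4 >= 2
    y2 + y3 + 2y4 >= 5
    y1, y2, y3, y4 >= 0

Solving the primal: x* = (0, 7.5).
  primal value c^T x* = 37.5.
Solving the dual: y* = (0, 0, 0, 2.5).
  dual value b^T y* = 37.5.
Strong duality: c^T x* = b^T y*. Confirmed.

37.5


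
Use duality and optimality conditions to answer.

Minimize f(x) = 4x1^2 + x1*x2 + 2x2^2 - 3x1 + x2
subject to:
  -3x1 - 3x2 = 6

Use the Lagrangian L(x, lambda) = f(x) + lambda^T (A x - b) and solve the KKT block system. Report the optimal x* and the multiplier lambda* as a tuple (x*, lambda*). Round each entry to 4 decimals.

Form the Lagrangian:
  L(x, lambda) = (1/2) x^T Q x + c^T x + lambda^T (A x - b)
Stationarity (grad_x L = 0): Q x + c + A^T lambda = 0.
Primal feasibility: A x = b.

This gives the KKT block system:
  [ Q   A^T ] [ x     ]   [-c ]
  [ A    0  ] [ lambda ] = [ b ]

Solving the linear system:
  x*      = (-0.2, -1.8)
  lambda* = (-2.1333)
  f(x*)   = 5.8

x* = (-0.2, -1.8), lambda* = (-2.1333)


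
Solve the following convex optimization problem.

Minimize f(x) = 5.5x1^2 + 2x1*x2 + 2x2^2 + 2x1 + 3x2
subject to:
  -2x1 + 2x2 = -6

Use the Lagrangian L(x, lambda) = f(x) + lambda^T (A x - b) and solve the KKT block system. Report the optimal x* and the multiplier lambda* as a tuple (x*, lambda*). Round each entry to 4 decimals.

Form the Lagrangian:
  L(x, lambda) = (1/2) x^T Q x + c^T x + lambda^T (A x - b)
Stationarity (grad_x L = 0): Q x + c + A^T lambda = 0.
Primal feasibility: A x = b.

This gives the KKT block system:
  [ Q   A^T ] [ x     ]   [-c ]
  [ A    0  ] [ lambda ] = [ b ]

Solving the linear system:
  x*      = (0.6842, -2.3158)
  lambda* = (2.4474)
  f(x*)   = 4.5526

x* = (0.6842, -2.3158), lambda* = (2.4474)


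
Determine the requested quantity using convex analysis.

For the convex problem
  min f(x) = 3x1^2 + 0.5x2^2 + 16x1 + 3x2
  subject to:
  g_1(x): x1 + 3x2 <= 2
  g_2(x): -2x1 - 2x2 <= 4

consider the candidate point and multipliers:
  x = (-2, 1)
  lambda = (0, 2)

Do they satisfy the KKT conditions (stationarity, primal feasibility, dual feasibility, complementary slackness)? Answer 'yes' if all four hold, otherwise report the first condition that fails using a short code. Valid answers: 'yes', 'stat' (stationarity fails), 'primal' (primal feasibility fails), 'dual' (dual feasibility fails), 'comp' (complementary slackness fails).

Gradient of f: grad f(x) = Q x + c = (4, 4)
Constraint values g_i(x) = a_i^T x - b_i:
  g_1((-2, 1)) = -1
  g_2((-2, 1)) = -2
Stationarity residual: grad f(x) + sum_i lambda_i a_i = (0, 0)
  -> stationarity OK
Primal feasibility (all g_i <= 0): OK
Dual feasibility (all lambda_i >= 0): OK
Complementary slackness (lambda_i * g_i(x) = 0 for all i): FAILS

Verdict: the first failing condition is complementary_slackness -> comp.

comp


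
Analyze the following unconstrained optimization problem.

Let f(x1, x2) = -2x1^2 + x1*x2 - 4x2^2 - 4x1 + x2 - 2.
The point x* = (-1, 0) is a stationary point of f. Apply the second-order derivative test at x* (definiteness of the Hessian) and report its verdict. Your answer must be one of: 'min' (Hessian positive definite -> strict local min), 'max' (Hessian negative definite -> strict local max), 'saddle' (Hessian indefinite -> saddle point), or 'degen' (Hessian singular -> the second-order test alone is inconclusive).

Compute the Hessian H = grad^2 f:
  H = [[-4, 1], [1, -8]]
Verify stationarity: grad f(x*) = H x* + g = (0, 0).
Eigenvalues of H: -8.2361, -3.7639.
Both eigenvalues < 0, so H is negative definite -> x* is a strict local max.

max


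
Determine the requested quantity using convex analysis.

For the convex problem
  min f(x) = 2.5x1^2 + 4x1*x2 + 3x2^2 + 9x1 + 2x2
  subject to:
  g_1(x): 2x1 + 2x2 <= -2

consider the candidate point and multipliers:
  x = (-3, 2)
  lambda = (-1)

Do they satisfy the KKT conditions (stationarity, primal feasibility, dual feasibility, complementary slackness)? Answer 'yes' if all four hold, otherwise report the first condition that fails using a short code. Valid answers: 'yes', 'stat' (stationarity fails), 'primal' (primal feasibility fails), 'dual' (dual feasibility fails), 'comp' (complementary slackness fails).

Gradient of f: grad f(x) = Q x + c = (2, 2)
Constraint values g_i(x) = a_i^T x - b_i:
  g_1((-3, 2)) = 0
Stationarity residual: grad f(x) + sum_i lambda_i a_i = (0, 0)
  -> stationarity OK
Primal feasibility (all g_i <= 0): OK
Dual feasibility (all lambda_i >= 0): FAILS
Complementary slackness (lambda_i * g_i(x) = 0 for all i): OK

Verdict: the first failing condition is dual_feasibility -> dual.

dual


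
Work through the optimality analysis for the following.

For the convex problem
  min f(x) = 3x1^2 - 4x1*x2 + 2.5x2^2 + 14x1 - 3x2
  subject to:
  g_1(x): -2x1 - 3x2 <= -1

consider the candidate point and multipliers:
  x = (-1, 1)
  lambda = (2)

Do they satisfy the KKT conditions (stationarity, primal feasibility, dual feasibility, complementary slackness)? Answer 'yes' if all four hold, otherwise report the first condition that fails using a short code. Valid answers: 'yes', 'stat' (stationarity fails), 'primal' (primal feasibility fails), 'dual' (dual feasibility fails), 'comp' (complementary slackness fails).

Gradient of f: grad f(x) = Q x + c = (4, 6)
Constraint values g_i(x) = a_i^T x - b_i:
  g_1((-1, 1)) = 0
Stationarity residual: grad f(x) + sum_i lambda_i a_i = (0, 0)
  -> stationarity OK
Primal feasibility (all g_i <= 0): OK
Dual feasibility (all lambda_i >= 0): OK
Complementary slackness (lambda_i * g_i(x) = 0 for all i): OK

Verdict: yes, KKT holds.

yes


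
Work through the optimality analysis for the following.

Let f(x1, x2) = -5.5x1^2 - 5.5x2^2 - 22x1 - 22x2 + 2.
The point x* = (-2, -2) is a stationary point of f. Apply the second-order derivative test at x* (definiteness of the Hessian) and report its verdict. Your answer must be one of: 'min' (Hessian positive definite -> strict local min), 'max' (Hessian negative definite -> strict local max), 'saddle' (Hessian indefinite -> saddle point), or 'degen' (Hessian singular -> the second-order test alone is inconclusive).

Compute the Hessian H = grad^2 f:
  H = [[-11, 0], [0, -11]]
Verify stationarity: grad f(x*) = H x* + g = (0, 0).
Eigenvalues of H: -11, -11.
Both eigenvalues < 0, so H is negative definite -> x* is a strict local max.

max


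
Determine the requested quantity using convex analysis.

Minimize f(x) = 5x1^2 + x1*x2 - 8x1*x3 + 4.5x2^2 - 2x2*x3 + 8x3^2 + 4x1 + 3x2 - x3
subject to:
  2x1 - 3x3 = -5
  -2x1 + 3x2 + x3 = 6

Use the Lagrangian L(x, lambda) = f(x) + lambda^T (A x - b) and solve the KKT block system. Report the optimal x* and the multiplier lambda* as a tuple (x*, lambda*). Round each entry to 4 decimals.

Form the Lagrangian:
  L(x, lambda) = (1/2) x^T Q x + c^T x + lambda^T (A x - b)
Stationarity (grad_x L = 0): Q x + c + A^T lambda = 0.
Primal feasibility: A x = b.

This gives the KKT block system:
  [ Q   A^T ] [ x     ]   [-c ]
  [ A    0  ] [ lambda ] = [ b ]

Solving the linear system:
  x*      = (-1.6308, 0.7196, 0.5794)
  lambda* = (5.8832, -2.229)
  f(x*)   = 18.9229

x* = (-1.6308, 0.7196, 0.5794), lambda* = (5.8832, -2.229)


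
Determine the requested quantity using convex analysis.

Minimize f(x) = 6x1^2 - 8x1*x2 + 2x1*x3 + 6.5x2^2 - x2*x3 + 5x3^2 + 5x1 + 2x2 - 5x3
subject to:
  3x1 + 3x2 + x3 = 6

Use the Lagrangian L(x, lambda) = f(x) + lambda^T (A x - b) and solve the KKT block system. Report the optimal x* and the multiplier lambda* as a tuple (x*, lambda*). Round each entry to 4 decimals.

Form the Lagrangian:
  L(x, lambda) = (1/2) x^T Q x + c^T x + lambda^T (A x - b)
Stationarity (grad_x L = 0): Q x + c + A^T lambda = 0.
Primal feasibility: A x = b.

This gives the KKT block system:
  [ Q   A^T ] [ x     ]   [-c ]
  [ A    0  ] [ lambda ] = [ b ]

Solving the linear system:
  x*      = (0.7792, 0.9857, 0.7052)
  lambda* = (-2.6251)
  f(x*)   = 9.046

x* = (0.7792, 0.9857, 0.7052), lambda* = (-2.6251)


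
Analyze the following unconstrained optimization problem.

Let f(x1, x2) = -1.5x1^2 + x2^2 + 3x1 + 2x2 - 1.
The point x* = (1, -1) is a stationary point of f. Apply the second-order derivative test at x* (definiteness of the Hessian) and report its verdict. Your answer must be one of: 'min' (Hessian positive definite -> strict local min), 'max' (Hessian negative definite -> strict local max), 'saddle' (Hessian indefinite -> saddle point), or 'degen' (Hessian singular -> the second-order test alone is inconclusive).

Compute the Hessian H = grad^2 f:
  H = [[-3, 0], [0, 2]]
Verify stationarity: grad f(x*) = H x* + g = (0, 0).
Eigenvalues of H: -3, 2.
Eigenvalues have mixed signs, so H is indefinite -> x* is a saddle point.

saddle


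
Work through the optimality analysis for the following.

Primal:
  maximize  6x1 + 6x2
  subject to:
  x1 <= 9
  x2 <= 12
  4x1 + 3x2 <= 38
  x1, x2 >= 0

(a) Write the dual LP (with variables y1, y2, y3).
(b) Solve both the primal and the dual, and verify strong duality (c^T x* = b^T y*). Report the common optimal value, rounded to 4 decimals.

The standard primal-dual pair for 'max c^T x s.t. A x <= b, x >= 0' is:
  Dual:  min b^T y  s.t.  A^T y >= c,  y >= 0.

So the dual LP is:
  minimize  9y1 + 12y2 + 38y3
  subject to:
    y1 + 4y3 >= 6
    y2 + 3y3 >= 6
    y1, y2, y3 >= 0

Solving the primal: x* = (0.5, 12).
  primal value c^T x* = 75.
Solving the dual: y* = (0, 1.5, 1.5).
  dual value b^T y* = 75.
Strong duality: c^T x* = b^T y*. Confirmed.

75


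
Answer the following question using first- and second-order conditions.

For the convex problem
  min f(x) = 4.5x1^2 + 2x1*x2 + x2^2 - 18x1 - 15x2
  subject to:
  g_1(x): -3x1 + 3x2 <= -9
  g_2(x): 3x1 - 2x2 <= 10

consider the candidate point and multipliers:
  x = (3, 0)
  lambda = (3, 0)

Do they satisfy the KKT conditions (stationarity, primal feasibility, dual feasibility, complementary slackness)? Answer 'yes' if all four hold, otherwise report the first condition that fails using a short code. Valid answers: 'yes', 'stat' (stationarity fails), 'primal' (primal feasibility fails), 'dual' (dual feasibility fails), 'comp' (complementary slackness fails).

Gradient of f: grad f(x) = Q x + c = (9, -9)
Constraint values g_i(x) = a_i^T x - b_i:
  g_1((3, 0)) = 0
  g_2((3, 0)) = -1
Stationarity residual: grad f(x) + sum_i lambda_i a_i = (0, 0)
  -> stationarity OK
Primal feasibility (all g_i <= 0): OK
Dual feasibility (all lambda_i >= 0): OK
Complementary slackness (lambda_i * g_i(x) = 0 for all i): OK

Verdict: yes, KKT holds.

yes


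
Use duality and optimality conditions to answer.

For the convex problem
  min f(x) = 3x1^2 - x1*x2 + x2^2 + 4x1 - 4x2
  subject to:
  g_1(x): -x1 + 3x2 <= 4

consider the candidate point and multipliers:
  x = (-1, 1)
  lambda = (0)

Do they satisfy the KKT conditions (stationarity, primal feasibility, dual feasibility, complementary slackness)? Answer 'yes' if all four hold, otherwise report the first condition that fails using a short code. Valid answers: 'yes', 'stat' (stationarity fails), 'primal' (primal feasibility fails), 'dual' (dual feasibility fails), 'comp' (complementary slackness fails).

Gradient of f: grad f(x) = Q x + c = (-3, -1)
Constraint values g_i(x) = a_i^T x - b_i:
  g_1((-1, 1)) = 0
Stationarity residual: grad f(x) + sum_i lambda_i a_i = (-3, -1)
  -> stationarity FAILS
Primal feasibility (all g_i <= 0): OK
Dual feasibility (all lambda_i >= 0): OK
Complementary slackness (lambda_i * g_i(x) = 0 for all i): OK

Verdict: the first failing condition is stationarity -> stat.

stat


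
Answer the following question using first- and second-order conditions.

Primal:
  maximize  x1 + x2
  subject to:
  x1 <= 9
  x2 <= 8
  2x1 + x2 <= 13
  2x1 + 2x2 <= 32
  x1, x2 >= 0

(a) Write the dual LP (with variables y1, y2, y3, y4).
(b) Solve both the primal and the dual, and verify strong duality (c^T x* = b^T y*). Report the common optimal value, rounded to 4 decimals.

The standard primal-dual pair for 'max c^T x s.t. A x <= b, x >= 0' is:
  Dual:  min b^T y  s.t.  A^T y >= c,  y >= 0.

So the dual LP is:
  minimize  9y1 + 8y2 + 13y3 + 32y4
  subject to:
    y1 + 2y3 + 2y4 >= 1
    y2 + y3 + 2y4 >= 1
    y1, y2, y3, y4 >= 0

Solving the primal: x* = (2.5, 8).
  primal value c^T x* = 10.5.
Solving the dual: y* = (0, 0.5, 0.5, 0).
  dual value b^T y* = 10.5.
Strong duality: c^T x* = b^T y*. Confirmed.

10.5


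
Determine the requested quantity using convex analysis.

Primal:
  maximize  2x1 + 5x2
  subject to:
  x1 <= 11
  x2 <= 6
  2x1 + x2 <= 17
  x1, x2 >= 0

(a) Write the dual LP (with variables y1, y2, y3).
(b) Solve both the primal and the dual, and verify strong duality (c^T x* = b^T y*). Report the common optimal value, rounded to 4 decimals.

The standard primal-dual pair for 'max c^T x s.t. A x <= b, x >= 0' is:
  Dual:  min b^T y  s.t.  A^T y >= c,  y >= 0.

So the dual LP is:
  minimize  11y1 + 6y2 + 17y3
  subject to:
    y1 + 2y3 >= 2
    y2 + y3 >= 5
    y1, y2, y3 >= 0

Solving the primal: x* = (5.5, 6).
  primal value c^T x* = 41.
Solving the dual: y* = (0, 4, 1).
  dual value b^T y* = 41.
Strong duality: c^T x* = b^T y*. Confirmed.

41


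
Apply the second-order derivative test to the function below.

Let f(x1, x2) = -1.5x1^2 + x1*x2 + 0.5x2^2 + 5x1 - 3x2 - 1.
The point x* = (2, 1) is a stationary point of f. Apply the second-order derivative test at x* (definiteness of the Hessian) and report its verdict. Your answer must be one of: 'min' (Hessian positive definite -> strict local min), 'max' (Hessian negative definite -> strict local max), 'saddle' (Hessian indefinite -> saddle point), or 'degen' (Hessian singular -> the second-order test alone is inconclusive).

Compute the Hessian H = grad^2 f:
  H = [[-3, 1], [1, 1]]
Verify stationarity: grad f(x*) = H x* + g = (0, 0).
Eigenvalues of H: -3.2361, 1.2361.
Eigenvalues have mixed signs, so H is indefinite -> x* is a saddle point.

saddle


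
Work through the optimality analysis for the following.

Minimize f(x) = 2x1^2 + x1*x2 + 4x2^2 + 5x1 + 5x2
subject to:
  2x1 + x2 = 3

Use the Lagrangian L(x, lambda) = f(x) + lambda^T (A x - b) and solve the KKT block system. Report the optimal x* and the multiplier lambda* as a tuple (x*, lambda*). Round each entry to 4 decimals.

Form the Lagrangian:
  L(x, lambda) = (1/2) x^T Q x + c^T x + lambda^T (A x - b)
Stationarity (grad_x L = 0): Q x + c + A^T lambda = 0.
Primal feasibility: A x = b.

This gives the KKT block system:
  [ Q   A^T ] [ x     ]   [-c ]
  [ A    0  ] [ lambda ] = [ b ]

Solving the linear system:
  x*      = (1.5625, -0.125)
  lambda* = (-5.5625)
  f(x*)   = 11.9375

x* = (1.5625, -0.125), lambda* = (-5.5625)


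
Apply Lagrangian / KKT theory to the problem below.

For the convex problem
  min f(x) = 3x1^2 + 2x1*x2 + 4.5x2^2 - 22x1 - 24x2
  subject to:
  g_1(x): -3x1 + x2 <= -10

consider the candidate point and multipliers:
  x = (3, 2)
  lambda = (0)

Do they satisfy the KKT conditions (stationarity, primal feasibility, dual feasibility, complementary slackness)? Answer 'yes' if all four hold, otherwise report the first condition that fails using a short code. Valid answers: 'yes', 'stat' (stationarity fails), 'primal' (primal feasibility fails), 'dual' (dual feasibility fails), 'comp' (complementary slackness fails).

Gradient of f: grad f(x) = Q x + c = (0, 0)
Constraint values g_i(x) = a_i^T x - b_i:
  g_1((3, 2)) = 3
Stationarity residual: grad f(x) + sum_i lambda_i a_i = (0, 0)
  -> stationarity OK
Primal feasibility (all g_i <= 0): FAILS
Dual feasibility (all lambda_i >= 0): OK
Complementary slackness (lambda_i * g_i(x) = 0 for all i): OK

Verdict: the first failing condition is primal_feasibility -> primal.

primal


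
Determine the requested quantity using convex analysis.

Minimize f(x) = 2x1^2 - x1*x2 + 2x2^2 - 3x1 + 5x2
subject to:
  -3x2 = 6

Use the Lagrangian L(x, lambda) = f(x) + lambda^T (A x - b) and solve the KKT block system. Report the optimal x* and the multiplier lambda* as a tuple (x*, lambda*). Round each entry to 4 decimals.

Form the Lagrangian:
  L(x, lambda) = (1/2) x^T Q x + c^T x + lambda^T (A x - b)
Stationarity (grad_x L = 0): Q x + c + A^T lambda = 0.
Primal feasibility: A x = b.

This gives the KKT block system:
  [ Q   A^T ] [ x     ]   [-c ]
  [ A    0  ] [ lambda ] = [ b ]

Solving the linear system:
  x*      = (0.25, -2)
  lambda* = (-1.0833)
  f(x*)   = -2.125

x* = (0.25, -2), lambda* = (-1.0833)


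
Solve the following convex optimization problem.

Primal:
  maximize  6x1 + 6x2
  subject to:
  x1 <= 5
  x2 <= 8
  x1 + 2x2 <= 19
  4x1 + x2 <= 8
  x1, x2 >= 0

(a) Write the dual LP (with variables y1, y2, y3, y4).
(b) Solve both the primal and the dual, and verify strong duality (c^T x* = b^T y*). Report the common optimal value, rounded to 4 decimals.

The standard primal-dual pair for 'max c^T x s.t. A x <= b, x >= 0' is:
  Dual:  min b^T y  s.t.  A^T y >= c,  y >= 0.

So the dual LP is:
  minimize  5y1 + 8y2 + 19y3 + 8y4
  subject to:
    y1 + y3 + 4y4 >= 6
    y2 + 2y3 + y4 >= 6
    y1, y2, y3, y4 >= 0

Solving the primal: x* = (0, 8).
  primal value c^T x* = 48.
Solving the dual: y* = (0, 4.5, 0, 1.5).
  dual value b^T y* = 48.
Strong duality: c^T x* = b^T y*. Confirmed.

48


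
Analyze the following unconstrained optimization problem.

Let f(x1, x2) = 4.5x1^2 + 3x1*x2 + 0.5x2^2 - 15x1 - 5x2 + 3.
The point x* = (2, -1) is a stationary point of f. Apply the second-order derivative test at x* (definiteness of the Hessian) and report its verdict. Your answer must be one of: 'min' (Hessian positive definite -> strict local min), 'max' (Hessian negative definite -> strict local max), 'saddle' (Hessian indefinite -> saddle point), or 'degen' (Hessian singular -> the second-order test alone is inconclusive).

Compute the Hessian H = grad^2 f:
  H = [[9, 3], [3, 1]]
Verify stationarity: grad f(x*) = H x* + g = (0, 0).
Eigenvalues of H: 0, 10.
H has a zero eigenvalue (singular; positive semidefinite but not definite), so H is neither positive definite, negative definite, nor indefinite. The second-order test alone is inconclusive -> degen.
(Indeed, f is constant along the null direction of H through x*, so x* is not a strict local extremum.)

degen


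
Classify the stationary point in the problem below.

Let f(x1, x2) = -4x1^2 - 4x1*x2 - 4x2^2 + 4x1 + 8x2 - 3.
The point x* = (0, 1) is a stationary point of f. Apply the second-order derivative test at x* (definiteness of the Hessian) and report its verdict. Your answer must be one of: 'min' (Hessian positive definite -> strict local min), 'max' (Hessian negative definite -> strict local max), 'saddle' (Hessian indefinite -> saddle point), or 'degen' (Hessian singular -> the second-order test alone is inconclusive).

Compute the Hessian H = grad^2 f:
  H = [[-8, -4], [-4, -8]]
Verify stationarity: grad f(x*) = H x* + g = (0, 0).
Eigenvalues of H: -12, -4.
Both eigenvalues < 0, so H is negative definite -> x* is a strict local max.

max


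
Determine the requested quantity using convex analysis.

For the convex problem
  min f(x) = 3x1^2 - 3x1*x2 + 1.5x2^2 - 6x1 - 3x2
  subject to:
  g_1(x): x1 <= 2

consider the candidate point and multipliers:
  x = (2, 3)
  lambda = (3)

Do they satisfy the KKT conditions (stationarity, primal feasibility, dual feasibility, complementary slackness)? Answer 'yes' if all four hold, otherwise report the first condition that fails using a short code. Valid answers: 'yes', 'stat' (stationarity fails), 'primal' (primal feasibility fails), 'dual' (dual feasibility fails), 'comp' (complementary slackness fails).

Gradient of f: grad f(x) = Q x + c = (-3, 0)
Constraint values g_i(x) = a_i^T x - b_i:
  g_1((2, 3)) = 0
Stationarity residual: grad f(x) + sum_i lambda_i a_i = (0, 0)
  -> stationarity OK
Primal feasibility (all g_i <= 0): OK
Dual feasibility (all lambda_i >= 0): OK
Complementary slackness (lambda_i * g_i(x) = 0 for all i): OK

Verdict: yes, KKT holds.

yes


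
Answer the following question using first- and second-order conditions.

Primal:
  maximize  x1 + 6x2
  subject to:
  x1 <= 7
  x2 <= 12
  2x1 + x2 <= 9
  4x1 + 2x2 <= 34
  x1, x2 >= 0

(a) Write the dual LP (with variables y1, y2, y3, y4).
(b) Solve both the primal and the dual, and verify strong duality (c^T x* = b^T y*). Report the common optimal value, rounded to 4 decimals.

The standard primal-dual pair for 'max c^T x s.t. A x <= b, x >= 0' is:
  Dual:  min b^T y  s.t.  A^T y >= c,  y >= 0.

So the dual LP is:
  minimize  7y1 + 12y2 + 9y3 + 34y4
  subject to:
    y1 + 2y3 + 4y4 >= 1
    y2 + y3 + 2y4 >= 6
    y1, y2, y3, y4 >= 0

Solving the primal: x* = (0, 9).
  primal value c^T x* = 54.
Solving the dual: y* = (0, 0, 6, 0).
  dual value b^T y* = 54.
Strong duality: c^T x* = b^T y*. Confirmed.

54


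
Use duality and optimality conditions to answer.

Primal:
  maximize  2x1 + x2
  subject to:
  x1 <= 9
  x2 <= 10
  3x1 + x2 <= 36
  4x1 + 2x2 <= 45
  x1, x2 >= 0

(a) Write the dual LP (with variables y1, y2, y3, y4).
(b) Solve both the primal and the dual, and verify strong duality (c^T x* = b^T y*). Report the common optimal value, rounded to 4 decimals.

The standard primal-dual pair for 'max c^T x s.t. A x <= b, x >= 0' is:
  Dual:  min b^T y  s.t.  A^T y >= c,  y >= 0.

So the dual LP is:
  minimize  9y1 + 10y2 + 36y3 + 45y4
  subject to:
    y1 + 3y3 + 4y4 >= 2
    y2 + y3 + 2y4 >= 1
    y1, y2, y3, y4 >= 0

Solving the primal: x* = (6.25, 10).
  primal value c^T x* = 22.5.
Solving the dual: y* = (0, 0, 0, 0.5).
  dual value b^T y* = 22.5.
Strong duality: c^T x* = b^T y*. Confirmed.

22.5


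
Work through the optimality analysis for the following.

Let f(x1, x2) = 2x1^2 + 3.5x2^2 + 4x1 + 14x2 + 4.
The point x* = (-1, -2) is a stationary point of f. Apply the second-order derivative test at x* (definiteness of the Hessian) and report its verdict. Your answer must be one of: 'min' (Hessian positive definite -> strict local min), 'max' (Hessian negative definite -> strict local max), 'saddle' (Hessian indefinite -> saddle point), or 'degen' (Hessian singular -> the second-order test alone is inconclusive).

Compute the Hessian H = grad^2 f:
  H = [[4, 0], [0, 7]]
Verify stationarity: grad f(x*) = H x* + g = (0, 0).
Eigenvalues of H: 4, 7.
Both eigenvalues > 0, so H is positive definite -> x* is a strict local min.

min


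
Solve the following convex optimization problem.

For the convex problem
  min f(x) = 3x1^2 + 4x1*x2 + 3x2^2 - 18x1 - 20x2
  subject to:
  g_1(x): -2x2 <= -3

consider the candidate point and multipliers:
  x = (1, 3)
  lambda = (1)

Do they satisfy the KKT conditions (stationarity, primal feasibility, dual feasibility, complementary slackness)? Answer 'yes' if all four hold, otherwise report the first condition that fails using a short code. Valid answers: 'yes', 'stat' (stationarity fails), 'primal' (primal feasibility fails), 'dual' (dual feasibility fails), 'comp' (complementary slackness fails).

Gradient of f: grad f(x) = Q x + c = (0, 2)
Constraint values g_i(x) = a_i^T x - b_i:
  g_1((1, 3)) = -3
Stationarity residual: grad f(x) + sum_i lambda_i a_i = (0, 0)
  -> stationarity OK
Primal feasibility (all g_i <= 0): OK
Dual feasibility (all lambda_i >= 0): OK
Complementary slackness (lambda_i * g_i(x) = 0 for all i): FAILS

Verdict: the first failing condition is complementary_slackness -> comp.

comp


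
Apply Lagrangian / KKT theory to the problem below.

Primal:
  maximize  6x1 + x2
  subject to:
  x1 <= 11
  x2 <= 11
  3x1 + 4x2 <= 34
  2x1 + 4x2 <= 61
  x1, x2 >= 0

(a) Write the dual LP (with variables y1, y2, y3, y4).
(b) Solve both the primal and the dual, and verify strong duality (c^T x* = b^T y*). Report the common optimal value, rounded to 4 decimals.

The standard primal-dual pair for 'max c^T x s.t. A x <= b, x >= 0' is:
  Dual:  min b^T y  s.t.  A^T y >= c,  y >= 0.

So the dual LP is:
  minimize  11y1 + 11y2 + 34y3 + 61y4
  subject to:
    y1 + 3y3 + 2y4 >= 6
    y2 + 4y3 + 4y4 >= 1
    y1, y2, y3, y4 >= 0

Solving the primal: x* = (11, 0.25).
  primal value c^T x* = 66.25.
Solving the dual: y* = (5.25, 0, 0.25, 0).
  dual value b^T y* = 66.25.
Strong duality: c^T x* = b^T y*. Confirmed.

66.25


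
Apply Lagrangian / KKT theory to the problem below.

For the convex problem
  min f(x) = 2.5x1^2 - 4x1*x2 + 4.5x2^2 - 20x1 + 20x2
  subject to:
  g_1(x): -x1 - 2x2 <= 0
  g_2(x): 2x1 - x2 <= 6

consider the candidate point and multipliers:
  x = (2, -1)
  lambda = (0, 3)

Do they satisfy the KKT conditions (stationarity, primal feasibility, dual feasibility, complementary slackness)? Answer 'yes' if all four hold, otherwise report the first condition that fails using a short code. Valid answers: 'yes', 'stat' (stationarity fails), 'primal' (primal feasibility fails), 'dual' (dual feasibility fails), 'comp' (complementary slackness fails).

Gradient of f: grad f(x) = Q x + c = (-6, 3)
Constraint values g_i(x) = a_i^T x - b_i:
  g_1((2, -1)) = 0
  g_2((2, -1)) = -1
Stationarity residual: grad f(x) + sum_i lambda_i a_i = (0, 0)
  -> stationarity OK
Primal feasibility (all g_i <= 0): OK
Dual feasibility (all lambda_i >= 0): OK
Complementary slackness (lambda_i * g_i(x) = 0 for all i): FAILS

Verdict: the first failing condition is complementary_slackness -> comp.

comp


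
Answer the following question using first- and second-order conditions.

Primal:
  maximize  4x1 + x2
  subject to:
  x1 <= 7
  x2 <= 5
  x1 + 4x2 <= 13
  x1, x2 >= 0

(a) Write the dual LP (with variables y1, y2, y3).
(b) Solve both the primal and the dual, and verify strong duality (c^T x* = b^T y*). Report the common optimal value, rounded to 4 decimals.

The standard primal-dual pair for 'max c^T x s.t. A x <= b, x >= 0' is:
  Dual:  min b^T y  s.t.  A^T y >= c,  y >= 0.

So the dual LP is:
  minimize  7y1 + 5y2 + 13y3
  subject to:
    y1 + y3 >= 4
    y2 + 4y3 >= 1
    y1, y2, y3 >= 0

Solving the primal: x* = (7, 1.5).
  primal value c^T x* = 29.5.
Solving the dual: y* = (3.75, 0, 0.25).
  dual value b^T y* = 29.5.
Strong duality: c^T x* = b^T y*. Confirmed.

29.5


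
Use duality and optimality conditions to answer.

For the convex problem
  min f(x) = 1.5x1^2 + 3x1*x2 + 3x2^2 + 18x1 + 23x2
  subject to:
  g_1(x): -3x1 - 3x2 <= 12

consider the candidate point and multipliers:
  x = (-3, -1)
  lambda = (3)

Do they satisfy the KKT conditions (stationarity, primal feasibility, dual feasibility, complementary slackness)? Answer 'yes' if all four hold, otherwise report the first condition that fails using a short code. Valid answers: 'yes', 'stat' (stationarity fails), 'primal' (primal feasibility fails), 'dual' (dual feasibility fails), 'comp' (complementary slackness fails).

Gradient of f: grad f(x) = Q x + c = (6, 8)
Constraint values g_i(x) = a_i^T x - b_i:
  g_1((-3, -1)) = 0
Stationarity residual: grad f(x) + sum_i lambda_i a_i = (-3, -1)
  -> stationarity FAILS
Primal feasibility (all g_i <= 0): OK
Dual feasibility (all lambda_i >= 0): OK
Complementary slackness (lambda_i * g_i(x) = 0 for all i): OK

Verdict: the first failing condition is stationarity -> stat.

stat


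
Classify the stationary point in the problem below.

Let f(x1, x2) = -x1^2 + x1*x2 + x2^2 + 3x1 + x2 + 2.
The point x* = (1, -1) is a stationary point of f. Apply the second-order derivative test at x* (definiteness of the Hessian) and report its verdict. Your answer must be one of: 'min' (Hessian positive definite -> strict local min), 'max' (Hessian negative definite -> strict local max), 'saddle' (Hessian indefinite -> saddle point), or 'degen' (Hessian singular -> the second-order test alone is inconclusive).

Compute the Hessian H = grad^2 f:
  H = [[-2, 1], [1, 2]]
Verify stationarity: grad f(x*) = H x* + g = (0, 0).
Eigenvalues of H: -2.2361, 2.2361.
Eigenvalues have mixed signs, so H is indefinite -> x* is a saddle point.

saddle


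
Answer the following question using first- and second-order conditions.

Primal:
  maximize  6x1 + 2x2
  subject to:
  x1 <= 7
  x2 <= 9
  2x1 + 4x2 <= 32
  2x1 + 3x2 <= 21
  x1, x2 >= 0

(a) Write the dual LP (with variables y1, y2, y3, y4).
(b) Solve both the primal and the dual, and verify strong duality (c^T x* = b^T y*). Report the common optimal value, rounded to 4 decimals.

The standard primal-dual pair for 'max c^T x s.t. A x <= b, x >= 0' is:
  Dual:  min b^T y  s.t.  A^T y >= c,  y >= 0.

So the dual LP is:
  minimize  7y1 + 9y2 + 32y3 + 21y4
  subject to:
    y1 + 2y3 + 2y4 >= 6
    y2 + 4y3 + 3y4 >= 2
    y1, y2, y3, y4 >= 0

Solving the primal: x* = (7, 2.3333).
  primal value c^T x* = 46.6667.
Solving the dual: y* = (4.6667, 0, 0, 0.6667).
  dual value b^T y* = 46.6667.
Strong duality: c^T x* = b^T y*. Confirmed.

46.6667


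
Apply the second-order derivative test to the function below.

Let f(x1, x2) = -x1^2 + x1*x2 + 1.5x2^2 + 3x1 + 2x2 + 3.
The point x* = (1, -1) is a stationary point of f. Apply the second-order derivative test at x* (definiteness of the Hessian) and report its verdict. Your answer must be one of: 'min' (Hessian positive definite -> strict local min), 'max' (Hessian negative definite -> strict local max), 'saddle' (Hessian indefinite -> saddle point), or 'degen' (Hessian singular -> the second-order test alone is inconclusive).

Compute the Hessian H = grad^2 f:
  H = [[-2, 1], [1, 3]]
Verify stationarity: grad f(x*) = H x* + g = (0, 0).
Eigenvalues of H: -2.1926, 3.1926.
Eigenvalues have mixed signs, so H is indefinite -> x* is a saddle point.

saddle


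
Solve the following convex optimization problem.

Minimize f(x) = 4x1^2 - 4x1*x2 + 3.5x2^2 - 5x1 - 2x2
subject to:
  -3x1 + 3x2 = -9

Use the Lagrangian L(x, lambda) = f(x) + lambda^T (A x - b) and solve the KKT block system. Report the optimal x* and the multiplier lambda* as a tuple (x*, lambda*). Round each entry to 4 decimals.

Form the Lagrangian:
  L(x, lambda) = (1/2) x^T Q x + c^T x + lambda^T (A x - b)
Stationarity (grad_x L = 0): Q x + c + A^T lambda = 0.
Primal feasibility: A x = b.

This gives the KKT block system:
  [ Q   A^T ] [ x     ]   [-c ]
  [ A    0  ] [ lambda ] = [ b ]

Solving the linear system:
  x*      = (2.2857, -0.7143)
  lambda* = (5.381)
  f(x*)   = 19.2143

x* = (2.2857, -0.7143), lambda* = (5.381)


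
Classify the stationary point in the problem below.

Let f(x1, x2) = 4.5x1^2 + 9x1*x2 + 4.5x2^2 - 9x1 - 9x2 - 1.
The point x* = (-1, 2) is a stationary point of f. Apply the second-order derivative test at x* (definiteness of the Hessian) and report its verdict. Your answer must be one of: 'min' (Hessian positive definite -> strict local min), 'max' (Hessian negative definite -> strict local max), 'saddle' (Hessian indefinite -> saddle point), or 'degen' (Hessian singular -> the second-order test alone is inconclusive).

Compute the Hessian H = grad^2 f:
  H = [[9, 9], [9, 9]]
Verify stationarity: grad f(x*) = H x* + g = (0, 0).
Eigenvalues of H: 0, 18.
H has a zero eigenvalue (singular; positive semidefinite but not definite), so H is neither positive definite, negative definite, nor indefinite. The second-order test alone is inconclusive -> degen.
(Indeed, f is constant along the null direction of H through x*, so x* is not a strict local extremum.)

degen


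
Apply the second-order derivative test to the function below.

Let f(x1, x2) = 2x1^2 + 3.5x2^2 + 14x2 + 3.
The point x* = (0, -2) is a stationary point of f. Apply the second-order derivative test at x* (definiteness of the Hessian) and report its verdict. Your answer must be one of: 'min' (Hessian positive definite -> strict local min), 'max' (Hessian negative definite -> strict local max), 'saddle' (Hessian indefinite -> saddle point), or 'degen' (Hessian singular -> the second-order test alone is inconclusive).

Compute the Hessian H = grad^2 f:
  H = [[4, 0], [0, 7]]
Verify stationarity: grad f(x*) = H x* + g = (0, 0).
Eigenvalues of H: 4, 7.
Both eigenvalues > 0, so H is positive definite -> x* is a strict local min.

min


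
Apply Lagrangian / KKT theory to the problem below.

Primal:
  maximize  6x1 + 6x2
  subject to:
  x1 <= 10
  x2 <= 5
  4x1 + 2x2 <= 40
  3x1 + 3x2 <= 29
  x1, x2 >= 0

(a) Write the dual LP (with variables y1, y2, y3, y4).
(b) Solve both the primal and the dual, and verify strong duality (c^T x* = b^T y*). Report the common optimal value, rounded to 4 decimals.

The standard primal-dual pair for 'max c^T x s.t. A x <= b, x >= 0' is:
  Dual:  min b^T y  s.t.  A^T y >= c,  y >= 0.

So the dual LP is:
  minimize  10y1 + 5y2 + 40y3 + 29y4
  subject to:
    y1 + 4y3 + 3y4 >= 6
    y2 + 2y3 + 3y4 >= 6
    y1, y2, y3, y4 >= 0

Solving the primal: x* = (9.6667, 0).
  primal value c^T x* = 58.
Solving the dual: y* = (0, 0, 0, 2).
  dual value b^T y* = 58.
Strong duality: c^T x* = b^T y*. Confirmed.

58


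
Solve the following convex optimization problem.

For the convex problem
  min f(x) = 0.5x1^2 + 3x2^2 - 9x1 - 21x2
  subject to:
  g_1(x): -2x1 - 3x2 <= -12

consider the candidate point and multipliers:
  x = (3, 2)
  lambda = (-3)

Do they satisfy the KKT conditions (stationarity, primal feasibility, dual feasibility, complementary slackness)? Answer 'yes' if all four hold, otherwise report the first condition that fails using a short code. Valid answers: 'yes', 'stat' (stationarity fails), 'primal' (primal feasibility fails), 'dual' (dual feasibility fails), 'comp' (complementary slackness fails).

Gradient of f: grad f(x) = Q x + c = (-6, -9)
Constraint values g_i(x) = a_i^T x - b_i:
  g_1((3, 2)) = 0
Stationarity residual: grad f(x) + sum_i lambda_i a_i = (0, 0)
  -> stationarity OK
Primal feasibility (all g_i <= 0): OK
Dual feasibility (all lambda_i >= 0): FAILS
Complementary slackness (lambda_i * g_i(x) = 0 for all i): OK

Verdict: the first failing condition is dual_feasibility -> dual.

dual


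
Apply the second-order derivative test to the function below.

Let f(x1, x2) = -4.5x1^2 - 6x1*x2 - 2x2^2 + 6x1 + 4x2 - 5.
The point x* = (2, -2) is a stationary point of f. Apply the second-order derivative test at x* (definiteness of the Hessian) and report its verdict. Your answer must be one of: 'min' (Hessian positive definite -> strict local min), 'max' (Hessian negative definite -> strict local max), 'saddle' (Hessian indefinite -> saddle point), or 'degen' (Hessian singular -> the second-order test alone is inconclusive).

Compute the Hessian H = grad^2 f:
  H = [[-9, -6], [-6, -4]]
Verify stationarity: grad f(x*) = H x* + g = (0, 0).
Eigenvalues of H: -13, 0.
H has a zero eigenvalue (singular; negative semidefinite but not definite), so H is neither positive definite, negative definite, nor indefinite. The second-order test alone is inconclusive -> degen.
(Indeed, f is constant along the null direction of H through x*, so x* is not a strict local extremum.)

degen


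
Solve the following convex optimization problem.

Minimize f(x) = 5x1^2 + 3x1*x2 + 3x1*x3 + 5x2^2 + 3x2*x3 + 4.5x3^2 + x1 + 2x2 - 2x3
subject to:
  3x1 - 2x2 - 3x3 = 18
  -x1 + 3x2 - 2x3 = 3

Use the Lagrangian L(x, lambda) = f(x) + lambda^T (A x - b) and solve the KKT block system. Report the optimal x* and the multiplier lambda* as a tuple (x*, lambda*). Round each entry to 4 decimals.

Form the Lagrangian:
  L(x, lambda) = (1/2) x^T Q x + c^T x + lambda^T (A x - b)
Stationarity (grad_x L = 0): Q x + c + A^T lambda = 0.
Primal feasibility: A x = b.

This gives the KKT block system:
  [ Q   A^T ] [ x     ]   [-c ]
  [ A    0  ] [ lambda ] = [ b ]

Solving the linear system:
  x*      = (2.5332, -0.3232, -3.2514)
  lambda* = (-6.2054, -3.0081)
  f(x*)   = 64.5554

x* = (2.5332, -0.3232, -3.2514), lambda* = (-6.2054, -3.0081)


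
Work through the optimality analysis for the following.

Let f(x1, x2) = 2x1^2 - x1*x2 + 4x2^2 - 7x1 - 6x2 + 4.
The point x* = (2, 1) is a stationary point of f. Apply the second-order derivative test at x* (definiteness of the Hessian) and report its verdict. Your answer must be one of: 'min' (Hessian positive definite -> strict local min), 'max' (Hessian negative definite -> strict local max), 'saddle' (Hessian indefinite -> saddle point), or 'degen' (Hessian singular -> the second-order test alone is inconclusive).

Compute the Hessian H = grad^2 f:
  H = [[4, -1], [-1, 8]]
Verify stationarity: grad f(x*) = H x* + g = (0, 0).
Eigenvalues of H: 3.7639, 8.2361.
Both eigenvalues > 0, so H is positive definite -> x* is a strict local min.

min


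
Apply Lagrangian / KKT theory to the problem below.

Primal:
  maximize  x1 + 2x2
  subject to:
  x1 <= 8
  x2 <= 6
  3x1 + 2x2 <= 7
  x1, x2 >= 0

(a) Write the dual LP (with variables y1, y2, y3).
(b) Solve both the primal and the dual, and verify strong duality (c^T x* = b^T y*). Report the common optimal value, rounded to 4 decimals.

The standard primal-dual pair for 'max c^T x s.t. A x <= b, x >= 0' is:
  Dual:  min b^T y  s.t.  A^T y >= c,  y >= 0.

So the dual LP is:
  minimize  8y1 + 6y2 + 7y3
  subject to:
    y1 + 3y3 >= 1
    y2 + 2y3 >= 2
    y1, y2, y3 >= 0

Solving the primal: x* = (0, 3.5).
  primal value c^T x* = 7.
Solving the dual: y* = (0, 0, 1).
  dual value b^T y* = 7.
Strong duality: c^T x* = b^T y*. Confirmed.

7
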